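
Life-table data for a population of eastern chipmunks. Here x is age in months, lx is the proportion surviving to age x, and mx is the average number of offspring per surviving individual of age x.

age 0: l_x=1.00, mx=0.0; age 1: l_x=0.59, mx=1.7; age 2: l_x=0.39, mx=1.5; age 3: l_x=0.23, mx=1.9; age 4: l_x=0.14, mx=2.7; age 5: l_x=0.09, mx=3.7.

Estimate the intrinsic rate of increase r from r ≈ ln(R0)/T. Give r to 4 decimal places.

R0 = Σ lx·mx = 0 + 1.003 + 0.585 + 0.437 + 0.378 + 0.333 = 2.736
Σ x·lx·mx = 6.661; T = 6.661/2.736 = 2.43458…
r ≈ ln(R0)/T = ln(2.736)/2.43458… = 0.413418… → 0.4134

0.4134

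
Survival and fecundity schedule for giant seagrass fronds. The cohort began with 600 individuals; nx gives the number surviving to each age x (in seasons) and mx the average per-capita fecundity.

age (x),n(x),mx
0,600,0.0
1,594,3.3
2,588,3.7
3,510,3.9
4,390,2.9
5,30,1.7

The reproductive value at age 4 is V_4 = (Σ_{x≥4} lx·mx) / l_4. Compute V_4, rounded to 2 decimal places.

lx = nx/n0 = nx/600: 1, 0.99, 0.98, 0.85, 0.65, 0.05
lx·mx for x ≥ 4: 1.885, 0.085 → sum = 1.97
V_4 = 1.97 / l_4 = 1.97 / 0.65 = 3.030769… → 3.03

3.03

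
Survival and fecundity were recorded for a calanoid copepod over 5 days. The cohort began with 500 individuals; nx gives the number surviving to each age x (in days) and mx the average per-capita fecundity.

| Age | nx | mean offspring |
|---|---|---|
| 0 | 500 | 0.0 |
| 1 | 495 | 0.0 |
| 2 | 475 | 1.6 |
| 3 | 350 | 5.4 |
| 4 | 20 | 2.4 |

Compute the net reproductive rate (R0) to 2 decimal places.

lx = nx/n0 = nx/500: 1, 0.99, 0.95, 0.7, 0.04
lx·mx by age: 0, 0, 1.52, 3.78, 0.096
R0 = Σ lx·mx = 5.396 → 5.40

5.40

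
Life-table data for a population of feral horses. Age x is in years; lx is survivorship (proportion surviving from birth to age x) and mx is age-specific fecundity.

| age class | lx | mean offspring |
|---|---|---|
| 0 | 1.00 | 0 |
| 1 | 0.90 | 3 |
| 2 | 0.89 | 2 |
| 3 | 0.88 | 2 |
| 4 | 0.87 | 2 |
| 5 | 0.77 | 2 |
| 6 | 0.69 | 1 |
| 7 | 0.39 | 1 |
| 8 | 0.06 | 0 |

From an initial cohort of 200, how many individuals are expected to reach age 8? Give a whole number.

12

Expected survivors = N0 · l_8 = 200 × 0.06 = 12 → 12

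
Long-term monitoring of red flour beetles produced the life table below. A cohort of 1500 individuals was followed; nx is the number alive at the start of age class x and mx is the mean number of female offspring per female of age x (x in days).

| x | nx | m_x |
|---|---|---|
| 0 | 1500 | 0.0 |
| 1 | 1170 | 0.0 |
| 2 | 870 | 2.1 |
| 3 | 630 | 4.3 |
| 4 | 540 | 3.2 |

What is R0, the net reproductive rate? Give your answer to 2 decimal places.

4.18

lx = nx/n0 = nx/1500: 1, 0.78, 0.58, 0.42, 0.36
lx·mx by age: 0, 0, 1.218, 1.806, 1.152
R0 = Σ lx·mx = 4.176 → 4.18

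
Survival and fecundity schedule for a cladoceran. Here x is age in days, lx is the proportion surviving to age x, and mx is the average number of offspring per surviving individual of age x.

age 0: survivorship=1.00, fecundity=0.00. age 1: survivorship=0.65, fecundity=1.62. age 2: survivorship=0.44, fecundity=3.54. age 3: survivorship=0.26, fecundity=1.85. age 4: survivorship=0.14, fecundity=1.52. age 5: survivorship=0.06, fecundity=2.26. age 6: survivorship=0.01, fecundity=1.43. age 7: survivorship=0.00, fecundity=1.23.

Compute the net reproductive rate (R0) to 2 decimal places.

lx·mx by age: 0, 1.053, 1.5576, 0.481, 0.2128, 0.1356, 0.0143, 0
R0 = Σ lx·mx = 3.4543 → 3.45

3.45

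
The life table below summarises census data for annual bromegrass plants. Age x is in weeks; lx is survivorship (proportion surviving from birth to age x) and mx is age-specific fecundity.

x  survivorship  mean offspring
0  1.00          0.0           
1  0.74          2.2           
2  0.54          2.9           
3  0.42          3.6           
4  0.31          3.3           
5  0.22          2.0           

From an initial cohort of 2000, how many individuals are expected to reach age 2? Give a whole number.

Expected survivors = N0 · l_2 = 2000 × 0.54 = 1080 → 1080

1080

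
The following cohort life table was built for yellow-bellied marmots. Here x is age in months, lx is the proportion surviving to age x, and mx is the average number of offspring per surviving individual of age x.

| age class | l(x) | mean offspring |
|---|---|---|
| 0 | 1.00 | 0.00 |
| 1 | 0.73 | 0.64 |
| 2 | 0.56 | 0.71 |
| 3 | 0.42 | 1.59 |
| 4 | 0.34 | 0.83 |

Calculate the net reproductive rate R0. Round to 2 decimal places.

lx·mx by age: 0, 0.4672, 0.3976, 0.6678, 0.2822
R0 = Σ lx·mx = 1.8148 → 1.81

1.81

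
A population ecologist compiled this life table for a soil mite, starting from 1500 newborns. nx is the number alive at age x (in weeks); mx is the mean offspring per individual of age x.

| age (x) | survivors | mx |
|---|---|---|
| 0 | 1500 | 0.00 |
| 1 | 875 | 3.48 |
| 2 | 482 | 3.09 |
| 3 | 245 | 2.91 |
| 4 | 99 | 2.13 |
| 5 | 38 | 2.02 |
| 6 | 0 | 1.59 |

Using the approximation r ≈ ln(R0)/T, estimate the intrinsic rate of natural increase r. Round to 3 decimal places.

0.770

lx = nx/n0 = nx/1500: 1, 0.58333…, 0.32133…, 0.16333…, 0.066, 0.02533…, 0
R0 = Σ lx·mx = 0 + 2.03… + 0.99292… + 0.4753… + 0.14058 + 0.05117… + 0 = 3.689973…
Σ x·lx·mx = 6.259927…; T = 6.259927…/3.689973… = 1.69647…
r ≈ ln(R0)/T = ln(3.689973…)/1.69647… = 0.76961… → 0.770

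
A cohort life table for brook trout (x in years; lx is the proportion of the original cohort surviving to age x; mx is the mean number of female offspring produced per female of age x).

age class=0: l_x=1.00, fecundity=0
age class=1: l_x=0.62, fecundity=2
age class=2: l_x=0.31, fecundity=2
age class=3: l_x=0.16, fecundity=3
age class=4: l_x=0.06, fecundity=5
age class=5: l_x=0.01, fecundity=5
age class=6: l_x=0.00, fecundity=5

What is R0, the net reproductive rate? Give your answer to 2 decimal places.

2.69

lx·mx by age: 0, 1.24, 0.62, 0.48, 0.3, 0.05, 0
R0 = Σ lx·mx = 2.69 → 2.69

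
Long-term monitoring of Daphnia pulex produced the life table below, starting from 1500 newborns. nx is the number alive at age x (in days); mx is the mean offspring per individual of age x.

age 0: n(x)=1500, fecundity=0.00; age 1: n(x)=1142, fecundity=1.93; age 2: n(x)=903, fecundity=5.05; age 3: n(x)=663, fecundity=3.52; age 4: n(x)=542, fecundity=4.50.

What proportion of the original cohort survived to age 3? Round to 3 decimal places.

0.442

l_3 = n_3/n_0 = 663/1500 = 0.442 → 0.442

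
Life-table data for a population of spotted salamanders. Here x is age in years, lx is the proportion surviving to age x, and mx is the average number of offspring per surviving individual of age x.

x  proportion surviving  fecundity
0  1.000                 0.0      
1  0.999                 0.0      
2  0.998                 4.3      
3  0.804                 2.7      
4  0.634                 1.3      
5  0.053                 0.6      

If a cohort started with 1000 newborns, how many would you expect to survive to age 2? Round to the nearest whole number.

Expected survivors = N0 · l_2 = 1000 × 0.998 = 998 → 998

998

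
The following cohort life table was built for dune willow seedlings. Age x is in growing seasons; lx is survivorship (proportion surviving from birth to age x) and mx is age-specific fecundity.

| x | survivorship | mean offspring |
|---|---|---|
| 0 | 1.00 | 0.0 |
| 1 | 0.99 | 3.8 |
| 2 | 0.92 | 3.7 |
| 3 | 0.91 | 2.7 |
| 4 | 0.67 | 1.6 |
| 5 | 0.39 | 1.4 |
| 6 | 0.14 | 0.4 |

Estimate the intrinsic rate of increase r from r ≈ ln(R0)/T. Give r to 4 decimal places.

1.0828

R0 = Σ lx·mx = 0 + 3.762 + 3.404 + 2.457 + 1.072 + 0.546 + 0.056 = 11.297
Σ x·lx·mx = 25.295; T = 25.295/11.297 = 2.23909…
r ≈ ln(R0)/T = ln(11.297)/2.23909… = 1.082823… → 1.0828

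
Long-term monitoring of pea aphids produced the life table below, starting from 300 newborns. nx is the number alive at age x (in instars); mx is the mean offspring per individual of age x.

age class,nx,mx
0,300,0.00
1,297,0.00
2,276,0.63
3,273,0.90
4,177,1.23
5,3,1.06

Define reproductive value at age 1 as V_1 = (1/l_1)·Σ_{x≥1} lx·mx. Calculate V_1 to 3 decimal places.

2.156

lx = nx/n0 = nx/300: 1, 0.99, 0.92, 0.91, 0.59, 0.01
lx·mx for x ≥ 1: 0, 0.5796, 0.819, 0.7257, 0.0106 → sum = 2.1349
V_1 = 2.1349 / l_1 = 2.1349 / 0.99 = 2.156465… → 2.156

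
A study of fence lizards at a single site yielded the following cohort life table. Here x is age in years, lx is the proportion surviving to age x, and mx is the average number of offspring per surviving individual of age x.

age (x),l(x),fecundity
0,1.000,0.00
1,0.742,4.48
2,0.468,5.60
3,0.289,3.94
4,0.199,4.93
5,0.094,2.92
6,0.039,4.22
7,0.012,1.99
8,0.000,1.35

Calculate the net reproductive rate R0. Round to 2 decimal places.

8.53

lx·mx by age: 0, 3.32416, 2.6208, 1.13866, 0.98107, 0.27448, 0.16458, 0.02388, 0
R0 = Σ lx·mx = 8.52763 → 8.53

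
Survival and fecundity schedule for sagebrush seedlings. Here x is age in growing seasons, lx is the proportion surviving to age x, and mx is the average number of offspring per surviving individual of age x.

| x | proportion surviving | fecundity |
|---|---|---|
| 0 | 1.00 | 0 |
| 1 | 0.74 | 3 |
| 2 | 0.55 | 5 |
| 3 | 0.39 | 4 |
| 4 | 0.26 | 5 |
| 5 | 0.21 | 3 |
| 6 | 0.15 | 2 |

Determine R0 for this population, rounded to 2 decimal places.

8.76

lx·mx by age: 0, 2.22, 2.75, 1.56, 1.3, 0.63, 0.3
R0 = Σ lx·mx = 8.76 → 8.76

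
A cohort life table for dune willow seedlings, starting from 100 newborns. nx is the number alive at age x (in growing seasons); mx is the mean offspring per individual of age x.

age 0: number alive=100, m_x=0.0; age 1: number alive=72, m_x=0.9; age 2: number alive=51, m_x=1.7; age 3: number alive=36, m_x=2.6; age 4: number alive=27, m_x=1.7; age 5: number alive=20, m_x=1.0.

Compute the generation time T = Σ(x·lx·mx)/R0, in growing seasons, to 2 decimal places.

2.58

lx = nx/n0 = nx/100: 1, 0.72, 0.51, 0.36, 0.27, 0.2
lx·mx: 0, 0.648, 0.867, 0.936, 0.459, 0.2 → R0 = 3.11
x·lx·mx: 0, 0.648, 1.734, 2.808, 1.836, 1 → Σ = 8.026
T = 8.026 / 3.11 = 2.580707… → 2.58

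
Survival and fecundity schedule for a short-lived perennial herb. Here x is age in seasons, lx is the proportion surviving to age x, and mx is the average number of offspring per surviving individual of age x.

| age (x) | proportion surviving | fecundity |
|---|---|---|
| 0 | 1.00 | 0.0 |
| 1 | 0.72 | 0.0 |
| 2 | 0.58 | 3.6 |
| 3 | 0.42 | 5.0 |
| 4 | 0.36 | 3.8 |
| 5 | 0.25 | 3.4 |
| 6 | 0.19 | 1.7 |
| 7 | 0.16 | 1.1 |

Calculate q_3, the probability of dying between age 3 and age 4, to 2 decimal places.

0.14

q_3 = (l_3 − l_4) / l_3 = (0.42 − 0.36) / 0.42
     = 0.06 / 0.42 = 0.142857… → 0.14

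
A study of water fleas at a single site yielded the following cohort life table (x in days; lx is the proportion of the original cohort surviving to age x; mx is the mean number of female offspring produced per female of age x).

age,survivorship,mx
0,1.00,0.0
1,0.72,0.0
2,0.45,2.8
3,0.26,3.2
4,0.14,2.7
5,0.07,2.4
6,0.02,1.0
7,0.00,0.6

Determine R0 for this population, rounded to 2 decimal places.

lx·mx by age: 0, 0, 1.26, 0.832, 0.378, 0.168, 0.02, 0
R0 = Σ lx·mx = 2.658 → 2.66

2.66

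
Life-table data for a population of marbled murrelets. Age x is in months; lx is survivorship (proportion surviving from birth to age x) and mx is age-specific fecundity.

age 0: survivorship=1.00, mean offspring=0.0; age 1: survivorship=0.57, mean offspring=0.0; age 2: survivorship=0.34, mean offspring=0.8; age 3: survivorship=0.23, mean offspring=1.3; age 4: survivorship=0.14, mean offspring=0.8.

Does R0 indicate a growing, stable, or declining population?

declining

R0 = Σ lx·mx = 0 + 0 + 0.272 + 0.299 + 0.112 = 0.683
R0 < 1, so the population is declining.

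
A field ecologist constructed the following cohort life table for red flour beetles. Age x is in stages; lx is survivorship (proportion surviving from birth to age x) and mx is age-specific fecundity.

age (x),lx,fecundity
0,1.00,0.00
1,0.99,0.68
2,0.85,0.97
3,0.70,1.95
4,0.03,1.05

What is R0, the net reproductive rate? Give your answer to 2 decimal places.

2.89

lx·mx by age: 0, 0.6732, 0.8245, 1.365, 0.0315
R0 = Σ lx·mx = 2.8942 → 2.89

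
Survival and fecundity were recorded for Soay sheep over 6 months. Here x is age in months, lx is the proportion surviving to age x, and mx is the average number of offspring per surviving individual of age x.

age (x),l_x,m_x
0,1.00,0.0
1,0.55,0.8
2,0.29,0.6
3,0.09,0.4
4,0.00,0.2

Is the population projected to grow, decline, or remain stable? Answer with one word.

R0 = Σ lx·mx = 0 + 0.44 + 0.174 + 0.036 + 0 = 0.65
R0 < 1, so the population is declining.

declining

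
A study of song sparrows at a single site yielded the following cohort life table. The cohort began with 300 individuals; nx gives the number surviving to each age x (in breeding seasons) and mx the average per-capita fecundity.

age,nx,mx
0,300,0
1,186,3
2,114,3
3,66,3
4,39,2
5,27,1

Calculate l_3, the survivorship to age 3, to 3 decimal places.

0.220

l_3 = n_3/n_0 = 66/300 = 0.22 → 0.220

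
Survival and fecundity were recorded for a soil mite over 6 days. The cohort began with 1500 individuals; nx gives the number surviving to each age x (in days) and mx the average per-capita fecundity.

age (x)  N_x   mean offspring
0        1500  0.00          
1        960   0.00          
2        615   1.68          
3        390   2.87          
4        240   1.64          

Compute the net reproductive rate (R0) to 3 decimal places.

lx = nx/n0 = nx/1500: 1, 0.64, 0.41, 0.26, 0.16
lx·mx by age: 0, 0, 0.6888, 0.7462, 0.2624
R0 = Σ lx·mx = 1.6974 → 1.697

1.697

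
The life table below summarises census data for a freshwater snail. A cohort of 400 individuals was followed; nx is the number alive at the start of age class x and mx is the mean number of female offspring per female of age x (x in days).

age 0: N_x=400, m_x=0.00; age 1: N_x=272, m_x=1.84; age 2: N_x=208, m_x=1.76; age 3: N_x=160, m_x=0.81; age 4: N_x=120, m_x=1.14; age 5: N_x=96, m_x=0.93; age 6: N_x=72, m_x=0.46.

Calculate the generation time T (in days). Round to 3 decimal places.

2.241

lx = nx/n0 = nx/400: 1, 0.68, 0.52, 0.4, 0.3, 0.24, 0.18
lx·mx: 0, 1.2512, 0.9152, 0.324, 0.342, 0.2232, 0.0828 → R0 = 3.1384
x·lx·mx: 0, 1.2512, 1.8304, 0.972, 1.368, 1.116, 0.4968 → Σ = 7.0344
T = 7.0344 / 3.1384 = 2.241397… → 2.241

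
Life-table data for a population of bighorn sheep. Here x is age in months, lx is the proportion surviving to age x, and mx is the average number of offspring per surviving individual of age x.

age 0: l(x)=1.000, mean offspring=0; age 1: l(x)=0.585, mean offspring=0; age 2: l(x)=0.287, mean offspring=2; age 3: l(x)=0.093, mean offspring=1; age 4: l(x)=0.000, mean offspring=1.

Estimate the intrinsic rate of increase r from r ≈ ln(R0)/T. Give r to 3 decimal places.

R0 = Σ lx·mx = 0 + 0 + 0.574 + 0.093 + 0 = 0.667
Σ x·lx·mx = 1.427; T = 1.427/0.667 = 2.13943…
r ≈ ln(R0)/T = ln(0.667)/2.13943… = -0.18929… → -0.189

-0.189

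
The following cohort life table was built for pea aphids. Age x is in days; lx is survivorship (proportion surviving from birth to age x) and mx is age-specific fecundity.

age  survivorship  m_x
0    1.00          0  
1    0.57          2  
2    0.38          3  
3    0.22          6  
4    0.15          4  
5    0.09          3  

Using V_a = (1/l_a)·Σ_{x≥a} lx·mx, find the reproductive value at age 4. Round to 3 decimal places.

lx·mx for x ≥ 4: 0.6, 0.27 → sum = 0.87
V_4 = 0.87 / l_4 = 0.87 / 0.15 = 5.8 → 5.800

5.800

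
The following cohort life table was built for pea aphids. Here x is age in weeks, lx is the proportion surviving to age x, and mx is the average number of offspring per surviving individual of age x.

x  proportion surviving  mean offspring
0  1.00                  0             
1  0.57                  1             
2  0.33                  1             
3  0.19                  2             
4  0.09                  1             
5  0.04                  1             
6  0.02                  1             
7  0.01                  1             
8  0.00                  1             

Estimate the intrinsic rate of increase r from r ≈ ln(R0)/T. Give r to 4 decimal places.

R0 = Σ lx·mx = 0 + 0.57 + 0.33 + 0.38 + 0.09 + 0.04 + 0.02 + 0.01 + 0 = 1.44
Σ x·lx·mx = 3.12; T = 3.12/1.44 = 2.16667…
r ≈ ln(R0)/T = ln(1.44)/2.16667… = 0.168297… → 0.1683

0.1683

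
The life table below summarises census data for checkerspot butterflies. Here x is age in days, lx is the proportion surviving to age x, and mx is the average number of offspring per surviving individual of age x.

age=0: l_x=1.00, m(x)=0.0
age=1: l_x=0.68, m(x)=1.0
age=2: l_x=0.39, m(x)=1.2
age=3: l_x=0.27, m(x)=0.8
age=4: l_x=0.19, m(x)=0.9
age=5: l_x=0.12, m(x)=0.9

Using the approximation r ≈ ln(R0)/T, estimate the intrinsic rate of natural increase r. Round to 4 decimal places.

R0 = Σ lx·mx = 0 + 0.68 + 0.468 + 0.216 + 0.171 + 0.108 = 1.643
Σ x·lx·mx = 3.488; T = 3.488/1.643 = 2.12295…
r ≈ ln(R0)/T = ln(1.643)/2.12295… = 0.233884… → 0.2339

0.2339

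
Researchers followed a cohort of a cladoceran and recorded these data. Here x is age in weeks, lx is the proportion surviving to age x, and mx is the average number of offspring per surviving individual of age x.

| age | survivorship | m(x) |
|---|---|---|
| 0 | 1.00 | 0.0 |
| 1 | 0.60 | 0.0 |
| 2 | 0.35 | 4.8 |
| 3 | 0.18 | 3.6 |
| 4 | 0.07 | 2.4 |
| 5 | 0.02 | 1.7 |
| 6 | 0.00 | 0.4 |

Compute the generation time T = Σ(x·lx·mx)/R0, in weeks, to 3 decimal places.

2.429

lx·mx: 0, 0, 1.68, 0.648, 0.168, 0.034, 0 → R0 = 2.53
x·lx·mx: 0, 0, 3.36, 1.944, 0.672, 0.17, 0 → Σ = 6.146
T = 6.146 / 2.53 = 2.429249… → 2.429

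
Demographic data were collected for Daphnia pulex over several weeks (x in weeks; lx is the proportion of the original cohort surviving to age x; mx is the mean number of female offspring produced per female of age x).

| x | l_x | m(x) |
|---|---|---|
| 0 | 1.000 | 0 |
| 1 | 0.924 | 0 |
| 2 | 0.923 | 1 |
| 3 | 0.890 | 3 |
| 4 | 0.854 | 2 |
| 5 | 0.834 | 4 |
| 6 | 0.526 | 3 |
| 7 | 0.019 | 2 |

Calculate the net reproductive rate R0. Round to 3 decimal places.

10.253

lx·mx by age: 0, 0, 0.923, 2.67, 1.708, 3.336, 1.578, 0.038
R0 = Σ lx·mx = 10.253 → 10.253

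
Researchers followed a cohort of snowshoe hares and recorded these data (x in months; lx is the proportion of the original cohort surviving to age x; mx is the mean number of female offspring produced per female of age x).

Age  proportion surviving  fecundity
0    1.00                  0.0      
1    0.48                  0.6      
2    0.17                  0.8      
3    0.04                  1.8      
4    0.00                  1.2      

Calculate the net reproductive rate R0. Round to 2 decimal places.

0.50

lx·mx by age: 0, 0.288, 0.136, 0.072, 0
R0 = Σ lx·mx = 0.496 → 0.50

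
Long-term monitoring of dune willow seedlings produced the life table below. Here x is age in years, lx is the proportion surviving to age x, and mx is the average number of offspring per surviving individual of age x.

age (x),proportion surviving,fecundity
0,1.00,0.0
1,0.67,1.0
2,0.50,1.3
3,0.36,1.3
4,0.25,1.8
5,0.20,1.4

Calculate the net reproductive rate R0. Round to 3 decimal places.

lx·mx by age: 0, 0.67, 0.65, 0.468, 0.45, 0.28
R0 = Σ lx·mx = 2.518 → 2.518

2.518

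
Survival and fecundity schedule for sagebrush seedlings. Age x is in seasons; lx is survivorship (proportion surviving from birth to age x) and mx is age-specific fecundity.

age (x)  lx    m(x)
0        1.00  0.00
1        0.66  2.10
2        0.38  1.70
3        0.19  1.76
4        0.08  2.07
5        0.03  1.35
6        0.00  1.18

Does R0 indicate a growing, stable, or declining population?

growing

R0 = Σ lx·mx = 0 + 1.386 + 0.646 + 0.3344 + 0.1656 + 0.0405 + 0 = 2.5725
R0 > 1, so the population is growing.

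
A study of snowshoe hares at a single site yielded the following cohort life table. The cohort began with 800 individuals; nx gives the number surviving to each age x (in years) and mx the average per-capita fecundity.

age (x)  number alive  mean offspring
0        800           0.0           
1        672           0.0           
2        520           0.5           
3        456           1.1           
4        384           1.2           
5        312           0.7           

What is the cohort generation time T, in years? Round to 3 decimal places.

lx = nx/n0 = nx/800: 1, 0.84, 0.65, 0.57, 0.48, 0.39
lx·mx: 0, 0, 0.325, 0.627, 0.576, 0.273 → R0 = 1.801
x·lx·mx: 0, 0, 0.65, 1.881, 2.304, 1.365 → Σ = 6.2
T = 6.2 / 1.801 = 3.442532… → 3.443

3.443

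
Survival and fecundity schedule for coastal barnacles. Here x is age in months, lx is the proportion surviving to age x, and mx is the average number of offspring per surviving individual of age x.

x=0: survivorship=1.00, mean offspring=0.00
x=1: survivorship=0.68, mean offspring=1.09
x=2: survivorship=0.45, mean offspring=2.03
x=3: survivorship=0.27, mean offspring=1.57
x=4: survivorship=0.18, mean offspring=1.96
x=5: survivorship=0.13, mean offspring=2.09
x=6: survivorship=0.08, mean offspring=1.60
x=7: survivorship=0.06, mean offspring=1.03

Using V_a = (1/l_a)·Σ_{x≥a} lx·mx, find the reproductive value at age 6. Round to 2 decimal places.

2.37

lx·mx for x ≥ 6: 0.128, 0.0618 → sum = 0.1898
V_6 = 0.1898 / l_6 = 0.1898 / 0.08 = 2.3725 → 2.37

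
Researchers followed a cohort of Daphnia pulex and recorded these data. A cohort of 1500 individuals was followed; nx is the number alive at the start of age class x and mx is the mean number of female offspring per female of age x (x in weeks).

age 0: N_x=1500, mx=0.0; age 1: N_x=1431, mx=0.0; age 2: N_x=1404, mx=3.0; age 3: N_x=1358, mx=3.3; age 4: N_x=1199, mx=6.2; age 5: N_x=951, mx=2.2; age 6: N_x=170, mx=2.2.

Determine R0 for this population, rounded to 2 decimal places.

lx = nx/n0 = nx/1500: 1, 0.954, 0.936, 0.90533…, 0.79933…, 0.634, 0.11333…
lx·mx by age: 0, 0, 2.808, 2.9876…, 4.955867…, 1.3948, 0.249333…
R0 = Σ lx·mx = 12.3956… → 12.40

12.40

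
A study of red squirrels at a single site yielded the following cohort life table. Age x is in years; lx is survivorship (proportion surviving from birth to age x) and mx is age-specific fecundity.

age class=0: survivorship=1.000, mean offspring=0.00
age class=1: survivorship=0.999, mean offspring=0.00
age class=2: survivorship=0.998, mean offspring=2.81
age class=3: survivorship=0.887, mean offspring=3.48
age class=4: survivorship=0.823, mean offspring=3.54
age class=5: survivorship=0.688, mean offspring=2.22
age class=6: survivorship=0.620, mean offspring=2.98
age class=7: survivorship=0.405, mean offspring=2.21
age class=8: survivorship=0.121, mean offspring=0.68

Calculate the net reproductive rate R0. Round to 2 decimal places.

13.16

lx·mx by age: 0, 0, 2.80438, 3.08676, 2.91342, 1.52736, 1.8476, 0.89505, 0.08228
R0 = Σ lx·mx = 13.15685 → 13.16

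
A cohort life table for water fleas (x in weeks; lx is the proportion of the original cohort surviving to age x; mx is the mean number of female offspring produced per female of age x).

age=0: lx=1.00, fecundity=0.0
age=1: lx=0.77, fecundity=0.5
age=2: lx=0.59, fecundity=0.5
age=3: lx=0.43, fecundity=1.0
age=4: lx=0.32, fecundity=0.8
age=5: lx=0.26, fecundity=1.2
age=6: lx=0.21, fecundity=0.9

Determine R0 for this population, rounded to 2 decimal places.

lx·mx by age: 0, 0.385, 0.295, 0.43, 0.256, 0.312, 0.189
R0 = Σ lx·mx = 1.867 → 1.87

1.87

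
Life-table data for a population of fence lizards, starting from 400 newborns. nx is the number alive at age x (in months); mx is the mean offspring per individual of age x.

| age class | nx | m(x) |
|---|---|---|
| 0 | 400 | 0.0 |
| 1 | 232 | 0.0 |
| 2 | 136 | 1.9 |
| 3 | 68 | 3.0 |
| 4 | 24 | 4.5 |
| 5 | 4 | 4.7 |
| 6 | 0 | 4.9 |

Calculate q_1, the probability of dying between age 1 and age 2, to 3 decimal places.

lx = nx/n0 = nx/400: 1, 0.58, 0.34, 0.17, 0.06, 0.01, 0
q_1 = (l_1 − l_2) / l_1 = (0.58 − 0.34) / 0.58
     = 0.24 / 0.58 = 0.413793… → 0.414

0.414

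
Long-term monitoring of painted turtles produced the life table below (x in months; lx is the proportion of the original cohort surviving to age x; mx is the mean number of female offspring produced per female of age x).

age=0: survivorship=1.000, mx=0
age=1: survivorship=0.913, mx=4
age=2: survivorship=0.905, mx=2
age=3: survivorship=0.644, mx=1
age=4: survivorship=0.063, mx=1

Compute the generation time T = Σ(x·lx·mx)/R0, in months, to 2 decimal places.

1.53

lx·mx: 0, 3.652, 1.81, 0.644, 0.063 → R0 = 6.169
x·lx·mx: 0, 3.652, 3.62, 1.932, 0.252 → Σ = 9.456
T = 9.456 / 6.169 = 1.532825… → 1.53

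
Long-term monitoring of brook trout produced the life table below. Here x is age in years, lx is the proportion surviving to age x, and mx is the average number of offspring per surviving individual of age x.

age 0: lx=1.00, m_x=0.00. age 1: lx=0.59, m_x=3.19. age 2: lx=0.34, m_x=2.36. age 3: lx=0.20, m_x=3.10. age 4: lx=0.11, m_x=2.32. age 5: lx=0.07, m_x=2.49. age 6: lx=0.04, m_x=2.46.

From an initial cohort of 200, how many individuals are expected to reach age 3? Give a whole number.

40

Expected survivors = N0 · l_3 = 200 × 0.20 = 40 → 40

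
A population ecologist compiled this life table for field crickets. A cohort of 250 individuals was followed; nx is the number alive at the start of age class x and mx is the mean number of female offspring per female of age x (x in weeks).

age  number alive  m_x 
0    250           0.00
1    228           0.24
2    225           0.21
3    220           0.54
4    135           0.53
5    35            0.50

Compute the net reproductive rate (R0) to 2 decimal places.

1.24

lx = nx/n0 = nx/250: 1, 0.912, 0.9, 0.88, 0.54, 0.14
lx·mx by age: 0, 0.21888, 0.189, 0.4752, 0.2862, 0.07
R0 = Σ lx·mx = 1.23928 → 1.24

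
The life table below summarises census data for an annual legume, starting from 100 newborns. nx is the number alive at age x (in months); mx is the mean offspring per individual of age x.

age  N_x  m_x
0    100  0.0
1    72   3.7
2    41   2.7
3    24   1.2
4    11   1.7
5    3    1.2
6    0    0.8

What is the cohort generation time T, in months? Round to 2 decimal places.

lx = nx/n0 = nx/100: 1, 0.72, 0.41, 0.24, 0.11, 0.03, 0
lx·mx: 0, 2.664, 1.107, 0.288, 0.187, 0.036, 0 → R0 = 4.282
x·lx·mx: 0, 2.664, 2.214, 0.864, 0.748, 0.18, 0 → Σ = 6.67
T = 6.67 / 4.282 = 1.557683… → 1.56

1.56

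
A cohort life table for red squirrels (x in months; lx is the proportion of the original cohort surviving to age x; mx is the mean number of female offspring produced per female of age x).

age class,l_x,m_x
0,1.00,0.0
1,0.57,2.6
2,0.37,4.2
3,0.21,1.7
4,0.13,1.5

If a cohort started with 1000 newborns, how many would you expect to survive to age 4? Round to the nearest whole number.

130

Expected survivors = N0 · l_4 = 1000 × 0.13 = 130 → 130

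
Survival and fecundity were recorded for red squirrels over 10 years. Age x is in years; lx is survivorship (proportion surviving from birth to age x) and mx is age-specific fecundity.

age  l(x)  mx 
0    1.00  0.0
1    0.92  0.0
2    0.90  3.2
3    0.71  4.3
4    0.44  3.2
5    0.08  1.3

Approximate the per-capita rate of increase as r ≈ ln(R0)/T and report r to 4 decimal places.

R0 = Σ lx·mx = 0 + 0 + 2.88 + 3.053 + 1.408 + 0.104 = 7.445
Σ x·lx·mx = 21.071; T = 21.071/7.445 = 2.83022…
r ≈ ln(R0)/T = ln(7.445)/2.83022… = 0.709323… → 0.7093

0.7093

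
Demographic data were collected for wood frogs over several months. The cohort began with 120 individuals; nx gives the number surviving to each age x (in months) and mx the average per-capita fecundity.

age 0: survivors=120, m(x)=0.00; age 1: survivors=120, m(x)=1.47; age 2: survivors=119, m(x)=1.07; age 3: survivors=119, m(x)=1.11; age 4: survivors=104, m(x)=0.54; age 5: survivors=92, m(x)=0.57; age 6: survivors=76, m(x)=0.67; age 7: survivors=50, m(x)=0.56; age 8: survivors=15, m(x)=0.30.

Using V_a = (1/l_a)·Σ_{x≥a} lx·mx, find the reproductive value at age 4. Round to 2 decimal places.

lx = nx/n0 = nx/120: 1, 1, 0.99167…, 0.99167…, 0.86667…, 0.76667…, 0.63333…, 0.41667…, 0.125
lx·mx for x ≥ 4: 0.468…, 0.437…, 0.424333…, 0.233333…, 0.0375 → sum = 1.600167…
V_4 = 1.600167… / l_4 = 1.600167… / 0.866667… = 1.846346… → 1.85

1.85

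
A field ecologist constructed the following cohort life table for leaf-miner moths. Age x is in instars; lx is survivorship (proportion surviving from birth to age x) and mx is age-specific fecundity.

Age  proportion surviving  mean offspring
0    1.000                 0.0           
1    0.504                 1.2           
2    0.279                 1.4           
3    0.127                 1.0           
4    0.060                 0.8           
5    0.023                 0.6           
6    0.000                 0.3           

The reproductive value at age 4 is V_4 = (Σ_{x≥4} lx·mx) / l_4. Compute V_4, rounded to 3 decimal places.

1.030

lx·mx for x ≥ 4: 0.048, 0.0138, 0 → sum = 0.0618
V_4 = 0.0618 / l_4 = 0.0618 / 0.06 = 1.03 → 1.030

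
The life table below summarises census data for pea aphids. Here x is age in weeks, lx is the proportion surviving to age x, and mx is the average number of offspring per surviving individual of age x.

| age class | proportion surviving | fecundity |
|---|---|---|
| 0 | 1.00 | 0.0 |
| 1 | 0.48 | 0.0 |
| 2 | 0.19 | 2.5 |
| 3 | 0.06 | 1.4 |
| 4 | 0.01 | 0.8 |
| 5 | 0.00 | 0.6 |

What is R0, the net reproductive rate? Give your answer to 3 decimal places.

lx·mx by age: 0, 0, 0.475, 0.084, 0.008, 0
R0 = Σ lx·mx = 0.567 → 0.567

0.567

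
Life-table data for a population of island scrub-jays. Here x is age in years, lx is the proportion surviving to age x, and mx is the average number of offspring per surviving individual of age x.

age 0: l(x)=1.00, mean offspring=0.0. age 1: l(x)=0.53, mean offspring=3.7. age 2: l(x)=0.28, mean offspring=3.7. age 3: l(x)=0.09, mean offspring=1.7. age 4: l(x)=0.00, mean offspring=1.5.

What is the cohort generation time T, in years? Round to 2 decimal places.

1.43

lx·mx: 0, 1.961, 1.036, 0.153, 0 → R0 = 3.15
x·lx·mx: 0, 1.961, 2.072, 0.459, 0 → Σ = 4.492
T = 4.492 / 3.15 = 1.426032… → 1.43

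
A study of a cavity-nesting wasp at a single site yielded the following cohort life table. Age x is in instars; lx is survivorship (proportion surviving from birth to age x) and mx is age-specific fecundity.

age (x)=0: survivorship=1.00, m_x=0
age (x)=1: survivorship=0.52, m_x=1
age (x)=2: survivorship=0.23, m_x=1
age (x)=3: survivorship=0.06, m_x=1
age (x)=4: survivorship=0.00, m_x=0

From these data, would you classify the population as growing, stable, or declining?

declining

R0 = Σ lx·mx = 0 + 0.52 + 0.23 + 0.06 + 0 = 0.81
R0 < 1, so the population is declining.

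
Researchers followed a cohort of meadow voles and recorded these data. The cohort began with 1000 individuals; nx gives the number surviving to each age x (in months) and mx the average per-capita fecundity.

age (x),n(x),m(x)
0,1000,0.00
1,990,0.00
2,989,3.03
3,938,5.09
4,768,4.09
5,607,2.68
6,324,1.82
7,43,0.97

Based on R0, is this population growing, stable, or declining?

lx = nx/n0 = nx/1000: 1, 0.99, 0.989, 0.938, 0.768, 0.607, 0.324, 0.043
R0 = Σ lx·mx = 0 + 0 + 2.99667 + 4.77442 + 3.14112 + 1.62676 + 0.58968 + 0.04171 = 13.17036
R0 > 1, so the population is growing.

growing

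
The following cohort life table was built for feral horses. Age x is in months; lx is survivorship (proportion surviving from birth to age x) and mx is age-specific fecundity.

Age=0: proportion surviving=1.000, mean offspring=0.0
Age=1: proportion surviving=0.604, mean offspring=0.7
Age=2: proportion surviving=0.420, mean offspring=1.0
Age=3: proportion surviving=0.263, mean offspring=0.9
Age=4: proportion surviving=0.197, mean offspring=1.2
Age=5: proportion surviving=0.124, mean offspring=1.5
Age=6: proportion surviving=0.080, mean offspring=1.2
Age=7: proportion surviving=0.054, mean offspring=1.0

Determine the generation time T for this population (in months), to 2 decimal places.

lx·mx: 0, 0.4228, 0.42, 0.2367, 0.2364, 0.186, 0.096, 0.054 → R0 = 1.6519
x·lx·mx: 0, 0.4228, 0.84, 0.7101, 0.9456, 0.93, 0.576, 0.378 → Σ = 4.8025
T = 4.8025 / 1.6519 = 2.907258… → 2.91

2.91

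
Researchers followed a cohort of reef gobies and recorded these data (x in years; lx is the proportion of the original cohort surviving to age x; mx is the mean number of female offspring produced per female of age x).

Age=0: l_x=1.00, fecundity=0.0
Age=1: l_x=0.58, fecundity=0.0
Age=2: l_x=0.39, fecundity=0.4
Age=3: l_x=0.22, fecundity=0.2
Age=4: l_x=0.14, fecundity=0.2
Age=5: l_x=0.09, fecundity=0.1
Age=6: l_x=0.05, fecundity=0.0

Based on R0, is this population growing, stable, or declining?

R0 = Σ lx·mx = 0 + 0 + 0.156 + 0.044 + 0.028 + 0.009 + 0 = 0.237
R0 < 1, so the population is declining.

declining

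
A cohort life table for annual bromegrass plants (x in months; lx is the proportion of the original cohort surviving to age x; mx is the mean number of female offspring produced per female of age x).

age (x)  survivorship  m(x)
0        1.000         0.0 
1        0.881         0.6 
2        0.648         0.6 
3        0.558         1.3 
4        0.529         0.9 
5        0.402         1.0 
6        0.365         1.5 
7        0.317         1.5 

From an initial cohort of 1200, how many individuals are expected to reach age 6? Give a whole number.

Expected survivors = N0 · l_6 = 1200 × 0.365 = 438 → 438

438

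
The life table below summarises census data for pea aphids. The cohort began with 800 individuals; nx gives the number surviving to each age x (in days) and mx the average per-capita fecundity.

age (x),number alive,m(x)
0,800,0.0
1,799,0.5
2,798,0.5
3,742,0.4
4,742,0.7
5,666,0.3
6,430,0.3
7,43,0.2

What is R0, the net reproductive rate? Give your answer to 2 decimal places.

lx = nx/n0 = nx/800: 1, 0.99875, 0.9975, 0.9275, 0.9275, 0.8325, 0.5375, 0.05375
lx·mx by age: 0, 0.499375, 0.49875, 0.371, 0.64925, 0.24975, 0.16125, 0.01075
R0 = Σ lx·mx = 2.440125 → 2.44

2.44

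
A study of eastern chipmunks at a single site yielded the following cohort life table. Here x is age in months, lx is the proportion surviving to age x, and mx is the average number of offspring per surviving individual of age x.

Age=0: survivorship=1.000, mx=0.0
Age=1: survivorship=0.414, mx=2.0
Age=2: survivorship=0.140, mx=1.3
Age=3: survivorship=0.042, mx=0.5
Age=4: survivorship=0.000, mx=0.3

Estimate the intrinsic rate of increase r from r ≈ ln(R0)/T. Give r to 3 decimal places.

R0 = Σ lx·mx = 0 + 0.828 + 0.182 + 0.021 + 0 = 1.031
Σ x·lx·mx = 1.255; T = 1.255/1.031 = 1.21726…
r ≈ ln(R0)/T = ln(1.031)/1.21726… = 0.02508… → 0.025

0.025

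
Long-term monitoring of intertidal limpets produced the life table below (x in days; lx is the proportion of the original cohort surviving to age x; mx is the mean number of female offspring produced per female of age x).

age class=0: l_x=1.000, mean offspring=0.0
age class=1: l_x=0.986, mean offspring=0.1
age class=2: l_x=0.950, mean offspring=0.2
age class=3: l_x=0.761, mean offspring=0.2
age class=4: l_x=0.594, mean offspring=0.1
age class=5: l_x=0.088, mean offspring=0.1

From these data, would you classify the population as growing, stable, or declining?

declining

R0 = Σ lx·mx = 0 + 0.0986 + 0.19 + 0.1522 + 0.0594 + 0.0088 = 0.509
R0 < 1, so the population is declining.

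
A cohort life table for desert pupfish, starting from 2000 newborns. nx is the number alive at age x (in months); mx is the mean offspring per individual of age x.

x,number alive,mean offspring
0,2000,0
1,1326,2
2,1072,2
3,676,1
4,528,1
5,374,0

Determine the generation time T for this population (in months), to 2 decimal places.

1.85

lx = nx/n0 = nx/2000: 1, 0.663, 0.536, 0.338, 0.264, 0.187
lx·mx: 0, 1.326, 1.072, 0.338, 0.264, 0 → R0 = 3
x·lx·mx: 0, 1.326, 2.144, 1.014, 1.056, 0 → Σ = 5.54
T = 5.54 / 3 = 1.846667… → 1.85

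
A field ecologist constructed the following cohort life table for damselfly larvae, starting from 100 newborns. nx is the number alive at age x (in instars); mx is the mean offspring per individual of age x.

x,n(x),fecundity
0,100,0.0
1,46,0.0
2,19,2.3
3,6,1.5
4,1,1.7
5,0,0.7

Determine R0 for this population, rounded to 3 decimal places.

0.544

lx = nx/n0 = nx/100: 1, 0.46, 0.19, 0.06, 0.01, 0
lx·mx by age: 0, 0, 0.437, 0.09, 0.017, 0
R0 = Σ lx·mx = 0.544 → 0.544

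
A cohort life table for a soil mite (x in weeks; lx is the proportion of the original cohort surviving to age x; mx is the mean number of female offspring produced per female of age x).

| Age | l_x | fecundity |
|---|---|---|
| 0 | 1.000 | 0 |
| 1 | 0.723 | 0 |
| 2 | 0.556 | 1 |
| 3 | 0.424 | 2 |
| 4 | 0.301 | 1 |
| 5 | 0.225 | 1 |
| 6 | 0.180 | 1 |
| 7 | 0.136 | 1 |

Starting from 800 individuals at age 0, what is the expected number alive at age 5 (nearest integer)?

180

Expected survivors = N0 · l_5 = 800 × 0.225 = 180 → 180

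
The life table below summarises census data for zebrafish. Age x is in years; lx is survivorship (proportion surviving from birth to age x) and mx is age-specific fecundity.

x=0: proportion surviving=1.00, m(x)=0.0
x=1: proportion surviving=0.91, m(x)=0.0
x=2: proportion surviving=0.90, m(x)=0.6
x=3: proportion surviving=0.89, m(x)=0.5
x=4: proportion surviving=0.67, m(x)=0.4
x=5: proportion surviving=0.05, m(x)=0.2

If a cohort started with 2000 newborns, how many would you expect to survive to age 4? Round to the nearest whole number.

1340

Expected survivors = N0 · l_4 = 2000 × 0.67 = 1340 → 1340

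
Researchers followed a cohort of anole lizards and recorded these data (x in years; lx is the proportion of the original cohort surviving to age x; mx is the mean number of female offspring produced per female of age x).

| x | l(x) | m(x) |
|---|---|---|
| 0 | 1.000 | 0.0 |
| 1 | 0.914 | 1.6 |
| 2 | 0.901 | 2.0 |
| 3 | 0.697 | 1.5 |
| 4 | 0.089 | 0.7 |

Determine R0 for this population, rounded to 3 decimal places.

lx·mx by age: 0, 1.4624, 1.802, 1.0455, 0.0623
R0 = Σ lx·mx = 4.3722 → 4.372

4.372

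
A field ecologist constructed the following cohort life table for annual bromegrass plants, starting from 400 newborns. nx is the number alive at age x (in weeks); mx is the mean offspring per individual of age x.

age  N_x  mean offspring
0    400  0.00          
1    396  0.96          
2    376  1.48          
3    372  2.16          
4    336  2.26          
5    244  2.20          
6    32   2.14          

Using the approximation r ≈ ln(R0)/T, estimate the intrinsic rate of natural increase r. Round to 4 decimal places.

0.6340

lx = nx/n0 = nx/400: 1, 0.99, 0.94, 0.93, 0.84, 0.61, 0.08
R0 = Σ lx·mx = 0 + 0.9504 + 1.3912 + 2.0088 + 1.8984 + 1.342 + 0.1712 = 7.762
Σ x·lx·mx = 25.09; T = 25.09/7.762 = 3.23241…
r ≈ ln(R0)/T = ln(7.762)/3.23241… = 0.633966… → 0.6340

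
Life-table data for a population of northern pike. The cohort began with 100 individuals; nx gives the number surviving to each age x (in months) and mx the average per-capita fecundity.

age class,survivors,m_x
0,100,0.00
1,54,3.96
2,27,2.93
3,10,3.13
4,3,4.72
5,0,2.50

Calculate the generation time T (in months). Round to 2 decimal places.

lx = nx/n0 = nx/100: 1, 0.54, 0.27, 0.1, 0.03, 0
lx·mx: 0, 2.1384, 0.7911, 0.313, 0.1416, 0 → R0 = 3.3841
x·lx·mx: 0, 2.1384, 1.5822, 0.939, 0.5664, 0 → Σ = 5.226
T = 5.226 / 3.3841 = 1.544281… → 1.54

1.54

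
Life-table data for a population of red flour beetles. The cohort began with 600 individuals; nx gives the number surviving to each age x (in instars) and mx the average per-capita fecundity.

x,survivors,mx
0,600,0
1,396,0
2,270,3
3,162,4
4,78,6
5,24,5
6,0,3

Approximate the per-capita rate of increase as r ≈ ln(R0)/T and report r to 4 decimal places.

lx = nx/n0 = nx/600: 1, 0.66, 0.45, 0.27, 0.13, 0.04, 0
R0 = Σ lx·mx = 0 + 0 + 1.35 + 1.08 + 0.78 + 0.2 + 0 = 3.41
Σ x·lx·mx = 10.06; T = 10.06/3.41 = 2.95015…
r ≈ ln(R0)/T = ln(3.41)/2.95015… = 0.415814… → 0.4158

0.4158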